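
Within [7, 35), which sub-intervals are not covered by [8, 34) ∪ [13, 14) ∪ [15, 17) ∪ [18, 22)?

[7, 8) ∪ [34, 35)

The merged coverage is [8, 34).
Complement within [7, 35): [7, 8), [34, 35).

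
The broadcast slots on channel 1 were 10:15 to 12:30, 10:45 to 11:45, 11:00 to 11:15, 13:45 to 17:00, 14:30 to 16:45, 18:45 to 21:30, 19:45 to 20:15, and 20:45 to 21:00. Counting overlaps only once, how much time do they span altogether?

Merged: 10:15–12:30, 13:45–17:00, 18:45–21:30.
Lengths: 2 h 15 min + 3 h 15 min + 2 h 45 min = 8 h 15 min.

8 h 15 min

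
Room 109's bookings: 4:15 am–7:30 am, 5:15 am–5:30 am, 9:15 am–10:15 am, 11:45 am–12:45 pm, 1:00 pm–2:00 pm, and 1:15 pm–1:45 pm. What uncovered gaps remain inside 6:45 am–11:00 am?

The merged coverage is 4:15 am–7:30 am, 9:15 am–10:15 am, 11:45 am–12:45 pm, 1:00 pm–2:00 pm.
Gaps within 6:45 am–11:00 am: 7:30 am–9:15 am, 10:15 am–11:00 am.

7:30 am–9:15 am, 10:15 am–11:00 am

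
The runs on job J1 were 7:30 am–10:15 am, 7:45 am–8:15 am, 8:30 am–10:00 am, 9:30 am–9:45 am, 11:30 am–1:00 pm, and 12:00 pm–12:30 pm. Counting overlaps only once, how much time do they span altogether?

Merged: 7:30 am–10:15 am, 11:30 am–1:00 pm.
Lengths: 2 h 45 min + 1 h 30 min = 4 h 15 min.

4 h 15 min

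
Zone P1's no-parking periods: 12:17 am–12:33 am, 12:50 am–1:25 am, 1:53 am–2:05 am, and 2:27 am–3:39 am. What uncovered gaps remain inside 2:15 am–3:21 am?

Covered (merged): 12:17 am-12:33 am, 12:50 am-1:25 am, 1:53 am-2:05 am, 2:27 am-3:39 am.
Complement within 2:15 am-3:21 am: 2:15 am-2:27 am.

2:15 am-2:27 am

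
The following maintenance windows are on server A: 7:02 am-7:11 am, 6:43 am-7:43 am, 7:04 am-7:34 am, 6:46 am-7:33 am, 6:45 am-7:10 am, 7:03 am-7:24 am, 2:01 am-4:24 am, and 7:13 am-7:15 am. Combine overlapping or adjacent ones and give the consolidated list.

Sort by start: 2:01 am–4:24 am, 6:43 am–7:43 am, 6:45 am–7:10 am, 6:46 am–7:33 am, 7:02 am–7:11 am, 7:03 am–7:24 am, 7:04 am–7:34 am, 7:13 am–7:15 am.
6:43 am–7:43 am is disjoint → start new block.
6:45 am–7:10 am overlaps/touches 6:43 am–7:43 am → extend to 6:43 am–7:43 am.
6:46 am–7:33 am overlaps/touches 6:43 am–7:43 am → extend to 6:43 am–7:43 am.
7:02 am–7:11 am overlaps/touches 6:43 am–7:43 am → extend to 6:43 am–7:43 am.
7:03 am–7:24 am overlaps/touches 6:43 am–7:43 am → extend to 6:43 am–7:43 am.
7:04 am–7:34 am overlaps/touches 6:43 am–7:43 am → extend to 6:43 am–7:43 am.
7:13 am–7:15 am overlaps/touches 6:43 am–7:43 am → extend to 6:43 am–7:43 am.

2:01 am–4:24 am, 6:43 am–7:43 am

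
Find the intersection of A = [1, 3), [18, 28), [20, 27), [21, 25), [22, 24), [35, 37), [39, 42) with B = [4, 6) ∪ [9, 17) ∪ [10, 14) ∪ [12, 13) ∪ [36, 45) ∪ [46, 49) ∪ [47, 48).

[36, 37) ∪ [39, 42)

Merge the first list: [1, 3), [18, 28), [35, 37), [39, 42).
Merge the second list: [4, 6), [9, 17), [36, 45), [46, 49).
[1, 3) falls entirely outside B.
[18, 28) falls entirely outside B.
[35, 37) overlaps B on [36, 37).
[39, 42) overlaps B on [39, 42).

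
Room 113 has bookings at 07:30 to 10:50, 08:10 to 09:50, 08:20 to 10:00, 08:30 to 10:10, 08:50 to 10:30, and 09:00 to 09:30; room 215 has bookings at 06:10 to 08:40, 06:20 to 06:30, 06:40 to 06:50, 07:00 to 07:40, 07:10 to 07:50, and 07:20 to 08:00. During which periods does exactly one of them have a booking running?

A, merged: 07:30–10:50.
B, merged: 06:10–08:40.
Only in the first: 08:40–10:50.
Only in the second: 06:10–07:30.
Together these are the periods covered by exactly one.

06:10–07:30, 08:40–10:50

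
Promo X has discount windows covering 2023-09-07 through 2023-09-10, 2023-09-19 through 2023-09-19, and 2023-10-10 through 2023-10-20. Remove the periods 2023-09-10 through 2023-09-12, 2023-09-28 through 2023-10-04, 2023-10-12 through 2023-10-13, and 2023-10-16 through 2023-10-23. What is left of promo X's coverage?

2023-09-07 through 2023-09-09, 2023-09-19 through 2023-09-19, 2023-10-10 through 2023-10-11, 2023-10-14 through 2023-10-15

2023-09-07 through 2023-09-10 with B removed leaves 2023-09-07 through 2023-09-09.
2023-09-19 through 2023-09-19 is untouched.
2023-10-10 through 2023-10-20 with B removed leaves 2023-10-10 through 2023-10-11, 2023-10-14 through 2023-10-15.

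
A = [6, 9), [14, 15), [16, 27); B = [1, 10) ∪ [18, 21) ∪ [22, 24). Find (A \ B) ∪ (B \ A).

Only in the first: [14, 15), [16, 18), [21, 22), [24, 27).
Only in the second: [1, 6), [9, 10).
Together these are the periods covered by exactly one.

[1, 6) ∪ [9, 10) ∪ [14, 15) ∪ [16, 18) ∪ [21, 22) ∪ [24, 27)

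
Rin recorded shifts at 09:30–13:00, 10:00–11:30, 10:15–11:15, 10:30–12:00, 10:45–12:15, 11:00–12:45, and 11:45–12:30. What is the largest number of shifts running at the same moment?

6

Sweep endpoints in order; track running count of active intervals.
Peak of 6 reached at 11:00.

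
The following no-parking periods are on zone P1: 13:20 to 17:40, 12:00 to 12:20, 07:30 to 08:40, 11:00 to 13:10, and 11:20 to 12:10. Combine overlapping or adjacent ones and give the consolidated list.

07:30-08:40, 11:00-13:10, 13:20-17:40

Sort by start: 07:30-08:40, 11:00-13:10, 11:20-12:10, 12:00-12:20, 13:20-17:40.
11:00-13:10 is disjoint → start new block.
11:20-12:10 overlaps/touches 11:00-13:10 → extend to 11:00-13:10.
12:00-12:20 overlaps/touches 11:00-13:10 → extend to 11:00-13:10.
13:20-17:40 is disjoint → start new block.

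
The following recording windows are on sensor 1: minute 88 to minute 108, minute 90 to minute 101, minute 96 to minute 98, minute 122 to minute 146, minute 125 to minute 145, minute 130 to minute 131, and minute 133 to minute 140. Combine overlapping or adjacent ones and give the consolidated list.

minute 88 to minute 108, minute 122 to minute 146

minute 90 to minute 101 overlaps/touches minute 88 to minute 108 → extend to minute 88 to minute 108.
minute 96 to minute 98 overlaps/touches minute 88 to minute 108 → extend to minute 88 to minute 108.
minute 122 to minute 146 is disjoint → start new block.
minute 125 to minute 145 overlaps/touches minute 122 to minute 146 → extend to minute 122 to minute 146.
minute 130 to minute 131 overlaps/touches minute 122 to minute 146 → extend to minute 122 to minute 146.
minute 133 to minute 140 overlaps/touches minute 122 to minute 146 → extend to minute 122 to minute 146.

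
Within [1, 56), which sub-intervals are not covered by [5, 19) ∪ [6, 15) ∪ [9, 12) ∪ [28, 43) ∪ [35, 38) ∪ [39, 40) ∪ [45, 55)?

Covered (merged): [5, 19), [28, 43), [45, 55).
Uncovered inside [1, 56): [1, 5), [19, 28), [43, 45), [55, 56).

[1, 5) ∪ [19, 28) ∪ [43, 45) ∪ [55, 56)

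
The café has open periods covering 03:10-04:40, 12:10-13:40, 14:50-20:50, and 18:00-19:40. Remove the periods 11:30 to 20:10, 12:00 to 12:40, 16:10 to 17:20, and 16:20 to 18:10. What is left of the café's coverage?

First set merges to 03:10–04:40, 12:10–13:40, 14:50–20:50.
Second set merges to 11:30–20:10.
03:10–04:40 is untouched.
12:10–13:40 lies entirely inside B → drops out.
14:50–20:50 with B removed leaves 20:10–20:50.

03:10–04:40, 20:10–20:50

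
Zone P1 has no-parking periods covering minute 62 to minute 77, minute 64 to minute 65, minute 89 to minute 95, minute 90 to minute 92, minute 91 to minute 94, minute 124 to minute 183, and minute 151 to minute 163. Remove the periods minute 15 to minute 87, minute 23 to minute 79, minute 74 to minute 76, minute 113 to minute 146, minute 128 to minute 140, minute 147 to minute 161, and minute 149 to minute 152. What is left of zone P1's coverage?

minute 89 to minute 95, minute 146 to minute 147, minute 161 to minute 183

A, merged: minute 62 to minute 77, minute 89 to minute 95, minute 124 to minute 183.
B, merged: minute 15 to minute 87, minute 113 to minute 146, minute 147 to minute 161.
minute 62 to minute 77: entirely removed.
minute 89 to minute 95: nothing removed.
minute 124 to minute 183 \ B = minute 146 to minute 147, minute 161 to minute 183.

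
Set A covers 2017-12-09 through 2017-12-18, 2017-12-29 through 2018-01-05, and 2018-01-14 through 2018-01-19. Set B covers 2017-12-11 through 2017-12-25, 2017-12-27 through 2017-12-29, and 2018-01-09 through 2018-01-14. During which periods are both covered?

2017-12-11 through 2017-12-18, 2017-12-29 through 2017-12-29, 2018-01-14 through 2018-01-14

2017-12-09 through 2017-12-18 overlaps B on 2017-12-11 through 2017-12-18.
2017-12-29 through 2018-01-05 overlaps B on 2017-12-29 through 2017-12-29.
2018-01-14 through 2018-01-19 overlaps B on 2018-01-14 through 2018-01-14.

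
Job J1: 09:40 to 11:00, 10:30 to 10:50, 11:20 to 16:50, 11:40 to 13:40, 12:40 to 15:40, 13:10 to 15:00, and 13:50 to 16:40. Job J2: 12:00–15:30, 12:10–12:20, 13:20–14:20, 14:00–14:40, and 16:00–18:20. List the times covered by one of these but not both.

A, merged: 09:40–11:00, 11:20–16:50.
B, merged: 12:00–15:30, 16:00–18:20.
A but not B: 09:40–11:00, 11:20–12:00, 15:30–16:00.
B but not A: 16:50–18:20.
Combining gives A △ B.

09:40–11:00, 11:20–12:00, 15:30–16:00, 16:50–18:20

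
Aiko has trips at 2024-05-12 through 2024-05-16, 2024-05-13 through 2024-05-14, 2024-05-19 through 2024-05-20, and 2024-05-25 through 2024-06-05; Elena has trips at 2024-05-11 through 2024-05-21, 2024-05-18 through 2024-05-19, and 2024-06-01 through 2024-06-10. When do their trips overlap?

Merge the first list: 2024-05-12 through 2024-05-16, 2024-05-19 through 2024-05-20, 2024-05-25 through 2024-06-05.
Merge the second list: 2024-05-11 through 2024-05-21, 2024-06-01 through 2024-06-10.
2024-05-12 through 2024-05-16 ∩ B → 2024-05-12 through 2024-05-16.
2024-05-19 through 2024-05-20 ∩ B → 2024-05-19 through 2024-05-20.
2024-05-25 through 2024-06-05 ∩ B → 2024-06-01 through 2024-06-05.

2024-05-12 through 2024-05-16, 2024-05-19 through 2024-05-20, 2024-06-01 through 2024-06-05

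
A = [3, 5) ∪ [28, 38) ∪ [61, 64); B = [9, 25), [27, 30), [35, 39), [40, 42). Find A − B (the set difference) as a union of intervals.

[3, 5): no B overlap → unchanged.
[28, 38) minus B → [30, 35).
[61, 64): no B overlap → unchanged.

[3, 5) ∪ [30, 35) ∪ [61, 64)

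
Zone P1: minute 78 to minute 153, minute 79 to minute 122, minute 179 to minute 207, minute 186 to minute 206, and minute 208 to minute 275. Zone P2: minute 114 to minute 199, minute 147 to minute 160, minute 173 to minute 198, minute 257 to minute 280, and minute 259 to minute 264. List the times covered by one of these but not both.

minute 78 to minute 114, minute 153 to minute 179, minute 199 to minute 207, minute 208 to minute 257, minute 275 to minute 280

First set merges to minute 78 to minute 153, minute 179 to minute 207, minute 208 to minute 275.
Second set merges to minute 114 to minute 199, minute 257 to minute 280.
A \ B = minute 78 to minute 114, minute 199 to minute 207, minute 208 to minute 257.
B \ A = minute 153 to minute 179, minute 275 to minute 280.
Union of the two gives the symmetric difference.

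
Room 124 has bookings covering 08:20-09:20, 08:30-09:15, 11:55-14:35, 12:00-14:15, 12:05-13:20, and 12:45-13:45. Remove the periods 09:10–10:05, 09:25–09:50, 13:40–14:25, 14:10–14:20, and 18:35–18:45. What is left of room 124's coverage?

First set merges to 08:20–09:20, 11:55–14:35.
Second set merges to 09:10–10:05, 13:40–14:25, 18:35–18:45.
08:20–09:20 \ B = 08:20–09:10.
11:55–14:35 \ B = 11:55–13:40, 14:25–14:35.

08:20–09:10, 11:55–13:40, 14:25–14:35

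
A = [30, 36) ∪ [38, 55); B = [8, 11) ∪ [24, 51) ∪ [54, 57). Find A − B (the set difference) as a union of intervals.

[30, 36): entirely removed.
[38, 55) \ B = [51, 54).

[51, 54)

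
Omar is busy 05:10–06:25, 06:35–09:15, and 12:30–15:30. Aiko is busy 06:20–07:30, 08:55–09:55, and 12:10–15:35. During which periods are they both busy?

06:20-06:25, 06:35-07:30, 08:55-09:15, 12:30-15:30

05:10-06:25 meets the second set on 06:20-06:25.
06:35-09:15 meets the second set on 06:35-07:30, 08:55-09:15.
12:30-15:30 meets the second set on 12:30-15:30.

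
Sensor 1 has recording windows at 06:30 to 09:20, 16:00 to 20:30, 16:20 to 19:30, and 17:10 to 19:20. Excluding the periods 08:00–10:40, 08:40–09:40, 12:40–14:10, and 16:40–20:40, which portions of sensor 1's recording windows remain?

A, merged: 06:30–09:20, 16:00–20:30.
B, merged: 08:00–10:40, 12:40–14:10, 16:40–20:40.
06:30–09:20 with B removed leaves 06:30–08:00.
16:00–20:30 with B removed leaves 16:00–16:40.

06:30–08:00, 16:00–16:40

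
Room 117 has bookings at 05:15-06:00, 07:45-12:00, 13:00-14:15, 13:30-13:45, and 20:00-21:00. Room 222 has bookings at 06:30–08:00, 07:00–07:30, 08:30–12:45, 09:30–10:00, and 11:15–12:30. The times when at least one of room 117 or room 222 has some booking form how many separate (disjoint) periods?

4

Merge the first list: 05:15–06:00, 07:45–12:00, 13:00–14:15, 20:00–21:00.
Merge the second list: 06:30–08:00, 08:30–12:45.
A ∪ B = 05:15–06:00, 06:30–12:45, 13:00–14:15, 20:00–21:00.
That is 4 disjoint pieces.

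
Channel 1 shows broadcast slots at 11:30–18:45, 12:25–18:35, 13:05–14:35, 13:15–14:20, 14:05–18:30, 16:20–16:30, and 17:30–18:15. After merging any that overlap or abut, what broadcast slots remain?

12:25–18:35 overlaps/touches 11:30–18:45 → extend to 11:30–18:45.
13:05–14:35 overlaps/touches 11:30–18:45 → extend to 11:30–18:45.
13:15–14:20 overlaps/touches 11:30–18:45 → extend to 11:30–18:45.
14:05–18:30 overlaps/touches 11:30–18:45 → extend to 11:30–18:45.
16:20–16:30 overlaps/touches 11:30–18:45 → extend to 11:30–18:45.
17:30–18:15 overlaps/touches 11:30–18:45 → extend to 11:30–18:45.

11:30–18:45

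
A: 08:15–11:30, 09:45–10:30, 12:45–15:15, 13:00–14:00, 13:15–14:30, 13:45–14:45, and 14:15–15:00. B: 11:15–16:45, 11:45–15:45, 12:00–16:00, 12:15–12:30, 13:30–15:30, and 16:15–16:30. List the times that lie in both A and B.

11:15–11:30, 12:45–15:15

First set merges to 08:15–11:30, 12:45–15:15.
Second set merges to 11:15–16:45.
08:15–11:30 meets the second set on 11:15–11:30.
12:45–15:15 meets the second set on 12:45–15:15.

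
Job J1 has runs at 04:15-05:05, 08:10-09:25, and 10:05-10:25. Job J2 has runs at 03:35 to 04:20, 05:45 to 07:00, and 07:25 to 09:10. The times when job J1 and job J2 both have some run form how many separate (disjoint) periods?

A ∩ B = 04:15-04:20, 08:10-09:10.
That is 2 disjoint pieces.

2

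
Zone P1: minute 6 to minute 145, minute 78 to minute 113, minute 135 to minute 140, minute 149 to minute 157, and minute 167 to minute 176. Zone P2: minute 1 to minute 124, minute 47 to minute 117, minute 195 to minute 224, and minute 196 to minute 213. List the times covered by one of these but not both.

A, merged: minute 6 to minute 145, minute 149 to minute 157, minute 167 to minute 176.
B, merged: minute 1 to minute 124, minute 195 to minute 224.
A \ B = minute 124 to minute 145, minute 149 to minute 157, minute 167 to minute 176.
B \ A = minute 1 to minute 6, minute 195 to minute 224.
Union of the two gives the symmetric difference.

minute 1 to minute 6, minute 124 to minute 145, minute 149 to minute 157, minute 167 to minute 176, minute 195 to minute 224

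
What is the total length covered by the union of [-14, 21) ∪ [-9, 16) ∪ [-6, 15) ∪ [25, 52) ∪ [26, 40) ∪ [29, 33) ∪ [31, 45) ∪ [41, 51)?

62

Merged: [-14, 21), [25, 52).
Lengths: 35 + 27 = 62.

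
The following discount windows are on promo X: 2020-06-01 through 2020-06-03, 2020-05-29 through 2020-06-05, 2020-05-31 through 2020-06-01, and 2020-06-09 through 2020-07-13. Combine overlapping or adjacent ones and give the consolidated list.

Sort by start: 2020-05-29 through 2020-06-05, 2020-05-31 through 2020-06-01, 2020-06-01 through 2020-06-03, 2020-06-09 through 2020-07-13.
2020-05-31 through 2020-06-01 overlaps/touches 2020-05-29 through 2020-06-05 → extend to 2020-05-29 through 2020-06-05.
2020-06-01 through 2020-06-03 overlaps/touches 2020-05-29 through 2020-06-05 → extend to 2020-05-29 through 2020-06-05.
2020-06-09 through 2020-07-13 is disjoint → start new block.

2020-05-29 through 2020-06-05, 2020-06-09 through 2020-07-13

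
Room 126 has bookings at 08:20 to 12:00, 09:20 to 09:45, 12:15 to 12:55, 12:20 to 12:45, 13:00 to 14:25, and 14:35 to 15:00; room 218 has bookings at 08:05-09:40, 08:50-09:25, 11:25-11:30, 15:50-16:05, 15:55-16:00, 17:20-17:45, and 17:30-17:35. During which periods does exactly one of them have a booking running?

08:05–08:20, 09:40–11:25, 11:30–12:00, 12:15–12:55, 13:00–14:25, 14:35–15:00, 15:50–16:05, 17:20–17:45

A, merged: 08:20–12:00, 12:15–12:55, 13:00–14:25, 14:35–15:00.
B, merged: 08:05–09:40, 11:25–11:30, 15:50–16:05, 17:20–17:45.
A but not B: 09:40–11:25, 11:30–12:00, 12:15–12:55, 13:00–14:25, 14:35–15:00.
B but not A: 08:05–08:20, 15:50–16:05, 17:20–17:45.
Combining gives A △ B.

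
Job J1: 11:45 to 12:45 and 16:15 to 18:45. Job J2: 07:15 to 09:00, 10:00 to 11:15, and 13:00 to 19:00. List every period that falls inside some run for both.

16:15–18:45

11:45–12:45: no overlap with the second set.
16:15–18:45 meets the second set on 16:15–18:45.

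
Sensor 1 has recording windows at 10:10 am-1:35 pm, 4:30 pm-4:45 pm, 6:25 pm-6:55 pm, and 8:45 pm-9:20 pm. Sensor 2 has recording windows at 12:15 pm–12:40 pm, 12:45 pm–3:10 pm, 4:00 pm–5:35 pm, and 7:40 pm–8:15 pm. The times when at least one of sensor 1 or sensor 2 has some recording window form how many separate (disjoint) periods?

A ∪ B = 10:10 am–3:10 pm, 4:00 pm–5:35 pm, 6:25 pm–6:55 pm, 7:40 pm–8:15 pm, 8:45 pm–9:20 pm.
That is 5 disjoint pieces.

5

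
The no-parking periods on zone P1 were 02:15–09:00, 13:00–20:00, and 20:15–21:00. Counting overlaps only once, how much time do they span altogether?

14 h 30 min

Merged: 02:15–09:00, 13:00–20:00, 20:15–21:00.
Lengths: 6 h 45 min + 7 h + 45 min = 14 h 30 min.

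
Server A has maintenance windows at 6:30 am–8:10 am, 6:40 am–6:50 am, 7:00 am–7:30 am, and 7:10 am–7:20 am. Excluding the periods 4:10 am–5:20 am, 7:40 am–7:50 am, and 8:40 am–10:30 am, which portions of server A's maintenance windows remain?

A, merged: 6:30 am-8:10 am.
6:30 am-8:10 am \ B = 6:30 am-7:40 am, 7:50 am-8:10 am.

6:30 am-7:40 am, 7:50 am-8:10 am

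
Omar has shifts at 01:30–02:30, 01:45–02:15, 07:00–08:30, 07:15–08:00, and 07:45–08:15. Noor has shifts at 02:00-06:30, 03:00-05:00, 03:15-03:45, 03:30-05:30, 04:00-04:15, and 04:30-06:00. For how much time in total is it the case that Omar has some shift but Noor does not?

2 h

Merge the first list: 01:30-02:30, 07:00-08:30.
Merge the second list: 02:00-06:30.
A \ B = 01:30-02:00, 07:00-08:30.
Total: 30 min + 1 h 30 min = 2 h.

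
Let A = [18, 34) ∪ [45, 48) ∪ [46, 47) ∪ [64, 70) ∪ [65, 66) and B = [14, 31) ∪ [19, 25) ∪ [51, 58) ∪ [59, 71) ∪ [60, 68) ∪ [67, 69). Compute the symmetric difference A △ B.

[14, 18) ∪ [31, 34) ∪ [45, 48) ∪ [51, 58) ∪ [59, 64) ∪ [70, 71)

First set merges to [18, 34), [45, 48), [64, 70).
Second set merges to [14, 31), [51, 58), [59, 71).
A but not B: [31, 34), [45, 48).
B but not A: [14, 18), [51, 58), [59, 64), [70, 71).
Combining gives A △ B.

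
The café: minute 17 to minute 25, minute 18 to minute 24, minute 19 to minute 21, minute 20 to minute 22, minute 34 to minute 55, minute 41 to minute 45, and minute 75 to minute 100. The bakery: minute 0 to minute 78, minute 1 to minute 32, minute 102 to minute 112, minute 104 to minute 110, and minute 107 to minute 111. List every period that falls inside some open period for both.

minute 17 to minute 25, minute 34 to minute 55, minute 75 to minute 78

Merge the first list: minute 17 to minute 25, minute 34 to minute 55, minute 75 to minute 100.
Merge the second list: minute 0 to minute 78, minute 102 to minute 112.
minute 17 to minute 25 meets the second set on minute 17 to minute 25.
minute 34 to minute 55 meets the second set on minute 34 to minute 55.
minute 75 to minute 100 meets the second set on minute 75 to minute 78.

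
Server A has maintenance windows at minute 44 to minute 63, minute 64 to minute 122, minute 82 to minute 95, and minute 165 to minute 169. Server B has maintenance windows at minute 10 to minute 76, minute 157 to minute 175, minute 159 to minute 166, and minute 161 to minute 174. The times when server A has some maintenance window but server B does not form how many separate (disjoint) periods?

A, merged: minute 44 to minute 63, minute 64 to minute 122, minute 165 to minute 169.
B, merged: minute 10 to minute 76, minute 157 to minute 175.
A \ B = minute 76 to minute 122.
That is 1 disjoint piece.

1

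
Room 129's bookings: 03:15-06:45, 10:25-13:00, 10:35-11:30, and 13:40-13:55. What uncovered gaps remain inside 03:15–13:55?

06:45–10:25, 13:00–13:40

Covered (merged): 03:15–06:45, 10:25–13:00, 13:40–13:55.
Complement within 03:15–13:55: 06:45–10:25, 13:00–13:40.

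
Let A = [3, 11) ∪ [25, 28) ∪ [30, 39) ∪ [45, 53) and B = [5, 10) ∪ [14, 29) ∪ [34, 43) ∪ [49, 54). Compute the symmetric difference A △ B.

Only in the first: [3, 5), [10, 11), [30, 34), [45, 49).
Only in the second: [14, 25), [28, 29), [39, 43), [53, 54).
Together these are the periods covered by exactly one.

[3, 5) ∪ [10, 11) ∪ [14, 25) ∪ [28, 29) ∪ [30, 34) ∪ [39, 43) ∪ [45, 49) ∪ [53, 54)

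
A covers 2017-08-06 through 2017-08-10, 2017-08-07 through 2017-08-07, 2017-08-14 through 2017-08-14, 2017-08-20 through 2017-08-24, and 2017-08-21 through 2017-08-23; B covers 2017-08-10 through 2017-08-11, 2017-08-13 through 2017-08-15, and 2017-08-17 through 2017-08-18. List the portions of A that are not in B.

A, merged: 2017-08-06 through 2017-08-10, 2017-08-14 through 2017-08-14, 2017-08-20 through 2017-08-24.
2017-08-06 through 2017-08-10 with B removed leaves 2017-08-06 through 2017-08-09.
2017-08-14 through 2017-08-14 lies entirely inside B → drops out.
2017-08-20 through 2017-08-24 is untouched.

2017-08-06 through 2017-08-09, 2017-08-20 through 2017-08-24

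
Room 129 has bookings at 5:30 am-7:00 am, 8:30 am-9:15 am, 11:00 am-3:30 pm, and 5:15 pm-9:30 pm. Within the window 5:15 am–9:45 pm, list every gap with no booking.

5:15 am-5:30 am, 7:00 am-8:30 am, 9:15 am-11:00 am, 3:30 pm-5:15 pm, 9:30 pm-9:45 pm

The merged coverage is 5:30 am-7:00 am, 8:30 am-9:15 am, 11:00 am-3:30 pm, 5:15 pm-9:30 pm.
Gaps within 5:15 am-9:45 pm: 5:15 am-5:30 am, 7:00 am-8:30 am, 9:15 am-11:00 am, 3:30 pm-5:15 pm, 9:30 pm-9:45 pm.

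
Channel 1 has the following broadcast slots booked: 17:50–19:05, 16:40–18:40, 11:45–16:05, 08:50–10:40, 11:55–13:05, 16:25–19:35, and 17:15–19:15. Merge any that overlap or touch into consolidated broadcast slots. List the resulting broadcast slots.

08:50–10:40, 11:45–16:05, 16:25–19:35

Sort by start: 08:50–10:40, 11:45–16:05, 11:55–13:05, 16:25–19:35, 16:40–18:40, 17:15–19:15, 17:50–19:05.
11:45–16:05 is disjoint → start new block.
11:55–13:05 overlaps/touches 11:45–16:05 → extend to 11:45–16:05.
16:25–19:35 is disjoint → start new block.
16:40–18:40 overlaps/touches 16:25–19:35 → extend to 16:25–19:35.
17:15–19:15 overlaps/touches 16:25–19:35 → extend to 16:25–19:35.
17:50–19:05 overlaps/touches 16:25–19:35 → extend to 16:25–19:35.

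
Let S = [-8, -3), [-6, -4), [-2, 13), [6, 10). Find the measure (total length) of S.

20

Merged: [-8, -3), [-2, 13).
Lengths: 5 + 15 = 20.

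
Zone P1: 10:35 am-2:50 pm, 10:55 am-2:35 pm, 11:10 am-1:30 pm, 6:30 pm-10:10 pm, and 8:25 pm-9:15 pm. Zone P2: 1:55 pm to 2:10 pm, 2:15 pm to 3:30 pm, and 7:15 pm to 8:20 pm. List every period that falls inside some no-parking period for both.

1:55 pm–2:10 pm, 2:15 pm–2:50 pm, 7:15 pm–8:20 pm

First set merges to 10:35 am–2:50 pm, 6:30 pm–10:10 pm.
10:35 am–2:50 pm ∩ B → 1:55 pm–2:10 pm, 2:15 pm–2:50 pm.
6:30 pm–10:10 pm ∩ B → 7:15 pm–8:20 pm.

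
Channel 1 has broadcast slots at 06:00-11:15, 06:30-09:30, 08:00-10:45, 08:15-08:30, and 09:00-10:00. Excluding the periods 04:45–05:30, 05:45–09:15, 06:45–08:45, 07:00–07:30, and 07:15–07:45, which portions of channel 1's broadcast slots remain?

09:15–11:15

First set merges to 06:00–11:15.
Second set merges to 04:45–05:30, 05:45–09:15.
06:00–11:15 minus B → 09:15–11:15.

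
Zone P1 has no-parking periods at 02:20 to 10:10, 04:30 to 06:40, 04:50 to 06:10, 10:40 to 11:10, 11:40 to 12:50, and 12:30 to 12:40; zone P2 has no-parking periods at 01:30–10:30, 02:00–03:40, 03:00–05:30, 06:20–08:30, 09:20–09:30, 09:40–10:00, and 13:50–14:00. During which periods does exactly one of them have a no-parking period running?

First set merges to 02:20-10:10, 10:40-11:10, 11:40-12:50.
Second set merges to 01:30-10:30, 13:50-14:00.
A but not B: 10:40-11:10, 11:40-12:50.
B but not A: 01:30-02:20, 10:10-10:30, 13:50-14:00.
Combining gives A △ B.

01:30-02:20, 10:10-10:30, 10:40-11:10, 11:40-12:50, 13:50-14:00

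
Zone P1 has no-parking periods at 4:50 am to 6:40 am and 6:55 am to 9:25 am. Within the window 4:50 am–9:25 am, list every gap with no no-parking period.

6:40 am–6:55 am

Covered (merged): 4:50 am–6:40 am, 6:55 am–9:25 am.
Complement within 4:50 am–9:25 am: 6:40 am–6:55 am.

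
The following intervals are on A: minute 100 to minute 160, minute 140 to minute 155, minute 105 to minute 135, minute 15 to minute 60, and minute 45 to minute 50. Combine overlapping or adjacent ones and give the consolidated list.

minute 15 to minute 60, minute 100 to minute 160

Sort by start: minute 15 to minute 60, minute 45 to minute 50, minute 100 to minute 160, minute 105 to minute 135, minute 140 to minute 155.
minute 45 to minute 50 overlaps/touches minute 15 to minute 60 → extend to minute 15 to minute 60.
minute 100 to minute 160 is disjoint → start new block.
minute 105 to minute 135 overlaps/touches minute 100 to minute 160 → extend to minute 100 to minute 160.
minute 140 to minute 155 overlaps/touches minute 100 to minute 160 → extend to minute 100 to minute 160.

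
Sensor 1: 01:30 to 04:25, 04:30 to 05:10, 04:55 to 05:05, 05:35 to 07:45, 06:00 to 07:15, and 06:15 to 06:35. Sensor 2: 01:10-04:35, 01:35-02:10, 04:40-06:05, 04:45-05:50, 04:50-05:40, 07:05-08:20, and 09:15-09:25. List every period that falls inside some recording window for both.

Merge the first list: 01:30–04:25, 04:30–05:10, 05:35–07:45.
Merge the second list: 01:10–04:35, 04:40–06:05, 07:05–08:20, 09:15–09:25.
01:30–04:25 overlaps B on 01:30–04:25.
04:30–05:10 overlaps B on 04:30–04:35, 04:40–05:10.
05:35–07:45 overlaps B on 05:35–06:05, 07:05–07:45.

01:30–04:25, 04:30–04:35, 04:40–05:10, 05:35–06:05, 07:05–07:45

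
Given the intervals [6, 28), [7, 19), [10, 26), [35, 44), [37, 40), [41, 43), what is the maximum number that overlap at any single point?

3

At 10, 3 of the intervals are simultaneously active.
No point has more.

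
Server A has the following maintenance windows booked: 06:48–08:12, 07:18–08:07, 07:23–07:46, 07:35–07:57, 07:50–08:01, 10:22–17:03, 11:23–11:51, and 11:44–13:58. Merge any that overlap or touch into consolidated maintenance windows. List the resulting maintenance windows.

07:18-08:07 overlaps/touches 06:48-08:12 → extend to 06:48-08:12.
07:23-07:46 overlaps/touches 06:48-08:12 → extend to 06:48-08:12.
07:35-07:57 overlaps/touches 06:48-08:12 → extend to 06:48-08:12.
07:50-08:01 overlaps/touches 06:48-08:12 → extend to 06:48-08:12.
10:22-17:03 is disjoint → start new block.
11:23-11:51 overlaps/touches 10:22-17:03 → extend to 10:22-17:03.
11:44-13:58 overlaps/touches 10:22-17:03 → extend to 10:22-17:03.

06:48-08:12, 10:22-17:03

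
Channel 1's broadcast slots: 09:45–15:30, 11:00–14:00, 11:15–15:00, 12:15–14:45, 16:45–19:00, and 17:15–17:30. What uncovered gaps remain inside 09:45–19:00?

15:30–16:45

Covered (merged): 09:45–15:30, 16:45–19:00.
Complement within 09:45–19:00: 15:30–16:45.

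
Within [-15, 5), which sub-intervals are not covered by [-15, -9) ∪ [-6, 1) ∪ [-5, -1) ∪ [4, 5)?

[-9, -6) ∪ [1, 4)

The merged coverage is [-15, -9), [-6, 1), [4, 5).
Complement within [-15, 5): [-9, -6), [1, 4).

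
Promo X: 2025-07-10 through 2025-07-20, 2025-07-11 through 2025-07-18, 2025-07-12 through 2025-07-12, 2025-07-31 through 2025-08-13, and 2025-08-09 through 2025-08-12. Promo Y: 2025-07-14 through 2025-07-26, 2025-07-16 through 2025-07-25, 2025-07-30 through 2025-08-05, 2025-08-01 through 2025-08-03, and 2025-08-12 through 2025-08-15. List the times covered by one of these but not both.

2025-07-10 through 2025-07-13, 2025-07-21 through 2025-07-26, 2025-07-30 through 2025-07-30, 2025-08-06 through 2025-08-11, 2025-08-14 through 2025-08-15

Merge the first list: 2025-07-10 through 2025-07-20, 2025-07-31 through 2025-08-13.
Merge the second list: 2025-07-14 through 2025-07-26, 2025-07-30 through 2025-08-05, 2025-08-12 through 2025-08-15.
A \ B = 2025-07-10 through 2025-07-13, 2025-08-06 through 2025-08-11.
B \ A = 2025-07-21 through 2025-07-26, 2025-07-30 through 2025-07-30, 2025-08-14 through 2025-08-15.
Union of the two gives the symmetric difference.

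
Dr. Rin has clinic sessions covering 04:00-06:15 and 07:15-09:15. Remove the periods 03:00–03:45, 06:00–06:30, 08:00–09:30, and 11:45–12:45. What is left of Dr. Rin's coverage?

04:00-06:15 \ B = 04:00-06:00.
07:15-09:15 \ B = 07:15-08:00.

04:00-06:00, 07:15-08:00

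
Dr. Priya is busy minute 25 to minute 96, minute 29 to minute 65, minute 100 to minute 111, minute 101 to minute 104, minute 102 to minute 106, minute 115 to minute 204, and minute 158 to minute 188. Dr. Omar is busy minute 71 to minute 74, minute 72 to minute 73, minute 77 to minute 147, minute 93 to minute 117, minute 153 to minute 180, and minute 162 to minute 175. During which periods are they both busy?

minute 71 to minute 74, minute 77 to minute 96, minute 100 to minute 111, minute 115 to minute 147, minute 153 to minute 180

First set merges to minute 25 to minute 96, minute 100 to minute 111, minute 115 to minute 204.
Second set merges to minute 71 to minute 74, minute 77 to minute 147, minute 153 to minute 180.
minute 25 to minute 96 ∩ B → minute 71 to minute 74, minute 77 to minute 96.
minute 100 to minute 111 ∩ B → minute 100 to minute 111.
minute 115 to minute 204 ∩ B → minute 115 to minute 147, minute 153 to minute 180.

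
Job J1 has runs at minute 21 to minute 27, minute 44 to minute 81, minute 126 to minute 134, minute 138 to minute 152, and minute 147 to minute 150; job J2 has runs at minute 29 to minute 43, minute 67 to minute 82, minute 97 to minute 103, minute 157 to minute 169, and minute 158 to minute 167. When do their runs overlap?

minute 67 to minute 81

A, merged: minute 21 to minute 27, minute 44 to minute 81, minute 126 to minute 134, minute 138 to minute 152.
B, merged: minute 29 to minute 43, minute 67 to minute 82, minute 97 to minute 103, minute 157 to minute 169.
minute 21 to minute 27 falls entirely outside B.
minute 44 to minute 81 overlaps B on minute 67 to minute 81.
minute 126 to minute 134 falls entirely outside B.
minute 138 to minute 152 falls entirely outside B.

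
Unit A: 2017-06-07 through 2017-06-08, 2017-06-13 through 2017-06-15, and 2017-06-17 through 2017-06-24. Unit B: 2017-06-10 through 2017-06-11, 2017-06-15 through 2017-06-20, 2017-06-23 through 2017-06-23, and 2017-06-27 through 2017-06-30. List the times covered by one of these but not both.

2017-06-07 through 2017-06-08, 2017-06-10 through 2017-06-11, 2017-06-13 through 2017-06-14, 2017-06-16 through 2017-06-16, 2017-06-21 through 2017-06-22, 2017-06-24 through 2017-06-24, 2017-06-27 through 2017-06-30

Only in the first: 2017-06-07 through 2017-06-08, 2017-06-13 through 2017-06-14, 2017-06-21 through 2017-06-22, 2017-06-24 through 2017-06-24.
Only in the second: 2017-06-10 through 2017-06-11, 2017-06-16 through 2017-06-16, 2017-06-27 through 2017-06-30.
Together these are the periods covered by exactly one.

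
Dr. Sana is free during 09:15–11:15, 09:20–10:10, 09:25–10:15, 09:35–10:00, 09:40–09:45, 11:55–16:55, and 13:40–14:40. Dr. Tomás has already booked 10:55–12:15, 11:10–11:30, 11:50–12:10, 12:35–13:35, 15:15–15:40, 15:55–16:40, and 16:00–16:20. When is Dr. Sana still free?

09:15-10:55, 12:15-12:35, 13:35-15:15, 15:40-15:55, 16:40-16:55

First set merges to 09:15-11:15, 11:55-16:55.
Second set merges to 10:55-12:15, 12:35-13:35, 15:15-15:40, 15:55-16:40.
09:15-11:15 \ B = 09:15-10:55.
11:55-16:55 \ B = 12:15-12:35, 13:35-15:15, 15:40-15:55, 16:40-16:55.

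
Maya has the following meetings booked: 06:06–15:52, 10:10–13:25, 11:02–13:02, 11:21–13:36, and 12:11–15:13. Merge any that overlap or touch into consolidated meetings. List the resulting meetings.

06:06–15:52

10:10–13:25 overlaps/touches 06:06–15:52 → extend to 06:06–15:52.
11:02–13:02 overlaps/touches 06:06–15:52 → extend to 06:06–15:52.
11:21–13:36 overlaps/touches 06:06–15:52 → extend to 06:06–15:52.
12:11–15:13 overlaps/touches 06:06–15:52 → extend to 06:06–15:52.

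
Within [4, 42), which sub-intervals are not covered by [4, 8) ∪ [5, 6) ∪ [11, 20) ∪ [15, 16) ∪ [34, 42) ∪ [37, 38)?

[8, 11) ∪ [20, 34)

The merged coverage is [4, 8), [11, 20), [34, 42).
Gaps within [4, 42): [8, 11), [20, 34).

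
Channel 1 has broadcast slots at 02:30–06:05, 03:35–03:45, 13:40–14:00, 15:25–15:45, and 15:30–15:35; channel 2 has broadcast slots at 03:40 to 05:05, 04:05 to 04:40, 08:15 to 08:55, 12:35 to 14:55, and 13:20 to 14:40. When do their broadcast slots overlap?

First set merges to 02:30–06:05, 13:40–14:00, 15:25–15:45.
Second set merges to 03:40–05:05, 08:15–08:55, 12:35–14:55.
02:30–06:05 meets the second set on 03:40–05:05.
13:40–14:00 meets the second set on 13:40–14:00.
15:25–15:45: no overlap with the second set.

03:40–05:05, 13:40–14:00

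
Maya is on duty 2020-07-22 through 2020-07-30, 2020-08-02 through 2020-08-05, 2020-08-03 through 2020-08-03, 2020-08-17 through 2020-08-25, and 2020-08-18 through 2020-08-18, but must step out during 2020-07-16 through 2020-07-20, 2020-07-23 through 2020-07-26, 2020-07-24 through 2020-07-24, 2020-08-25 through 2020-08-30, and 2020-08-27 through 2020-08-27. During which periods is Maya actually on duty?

2020-07-22 through 2020-07-22, 2020-07-27 through 2020-07-30, 2020-08-02 through 2020-08-05, 2020-08-17 through 2020-08-24

First set merges to 2020-07-22 through 2020-07-30, 2020-08-02 through 2020-08-05, 2020-08-17 through 2020-08-25.
Second set merges to 2020-07-16 through 2020-07-20, 2020-07-23 through 2020-07-26, 2020-08-25 through 2020-08-30.
2020-07-22 through 2020-07-30 minus B → 2020-07-22 through 2020-07-22, 2020-07-27 through 2020-07-30.
2020-08-02 through 2020-08-05: no B overlap → unchanged.
2020-08-17 through 2020-08-25 minus B → 2020-08-17 through 2020-08-24.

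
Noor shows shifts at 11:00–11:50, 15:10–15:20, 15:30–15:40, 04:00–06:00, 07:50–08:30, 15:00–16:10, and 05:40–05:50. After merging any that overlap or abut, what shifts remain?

04:00–06:00, 07:50–08:30, 11:00–11:50, 15:00–16:10

Sort by start: 04:00–06:00, 05:40–05:50, 07:50–08:30, 11:00–11:50, 15:00–16:10, 15:10–15:20, 15:30–15:40.
05:40–05:50 overlaps/touches 04:00–06:00 → extend to 04:00–06:00.
07:50–08:30 is disjoint → start new block.
11:00–11:50 is disjoint → start new block.
15:00–16:10 is disjoint → start new block.
15:10–15:20 overlaps/touches 15:00–16:10 → extend to 15:00–16:10.
15:30–15:40 overlaps/touches 15:00–16:10 → extend to 15:00–16:10.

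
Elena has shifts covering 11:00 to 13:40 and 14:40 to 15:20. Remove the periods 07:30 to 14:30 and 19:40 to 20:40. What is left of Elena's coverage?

14:40-15:20

11:00-13:40: fully covered by B → removed.
14:40-15:20: no B overlap → unchanged.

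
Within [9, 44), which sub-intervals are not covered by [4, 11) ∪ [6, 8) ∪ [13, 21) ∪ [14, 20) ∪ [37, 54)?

[11, 13) ∪ [21, 37)

After merging, the occupied span is [4, 11), [13, 21), [37, 54).
Gaps within [9, 44): [11, 13), [21, 37).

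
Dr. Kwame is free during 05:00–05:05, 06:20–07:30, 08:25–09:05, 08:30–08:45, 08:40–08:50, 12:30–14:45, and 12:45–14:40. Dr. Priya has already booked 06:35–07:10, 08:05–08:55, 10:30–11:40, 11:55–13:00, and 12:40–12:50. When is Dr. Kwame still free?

Merge the first list: 05:00–05:05, 06:20–07:30, 08:25–09:05, 12:30–14:45.
Merge the second list: 06:35–07:10, 08:05–08:55, 10:30–11:40, 11:55–13:00.
05:00–05:05: no B overlap → unchanged.
06:20–07:30 minus B → 06:20–06:35, 07:10–07:30.
08:25–09:05 minus B → 08:55–09:05.
12:30–14:45 minus B → 13:00–14:45.

05:00–05:05, 06:20–06:35, 07:10–07:30, 08:55–09:05, 13:00–14:45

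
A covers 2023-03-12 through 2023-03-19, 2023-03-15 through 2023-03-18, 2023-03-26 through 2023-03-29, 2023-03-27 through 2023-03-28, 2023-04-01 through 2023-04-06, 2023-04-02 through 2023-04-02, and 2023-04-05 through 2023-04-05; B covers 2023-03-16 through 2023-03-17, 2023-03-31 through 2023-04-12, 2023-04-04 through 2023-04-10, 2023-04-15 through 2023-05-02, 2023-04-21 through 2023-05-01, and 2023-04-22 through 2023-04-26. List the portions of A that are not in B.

2023-03-12 through 2023-03-15, 2023-03-18 through 2023-03-19, 2023-03-26 through 2023-03-29

First set merges to 2023-03-12 through 2023-03-19, 2023-03-26 through 2023-03-29, 2023-04-01 through 2023-04-06.
Second set merges to 2023-03-16 through 2023-03-17, 2023-03-31 through 2023-04-12, 2023-04-15 through 2023-05-02.
2023-03-12 through 2023-03-19 minus B → 2023-03-12 through 2023-03-15, 2023-03-18 through 2023-03-19.
2023-03-26 through 2023-03-29: no B overlap → unchanged.
2023-04-01 through 2023-04-06: fully covered by B → removed.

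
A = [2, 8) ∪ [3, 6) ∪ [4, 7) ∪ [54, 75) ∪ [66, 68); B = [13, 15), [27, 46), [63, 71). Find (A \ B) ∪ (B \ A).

[2, 8) ∪ [13, 15) ∪ [27, 46) ∪ [54, 63) ∪ [71, 75)

Merge the first list: [2, 8), [54, 75).
A \ B = [2, 8), [54, 63), [71, 75).
B \ A = [13, 15), [27, 46).
Union of the two gives the symmetric difference.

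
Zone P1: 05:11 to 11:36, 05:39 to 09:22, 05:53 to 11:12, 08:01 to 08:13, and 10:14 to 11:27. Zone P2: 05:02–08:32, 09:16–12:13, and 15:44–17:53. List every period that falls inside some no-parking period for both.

05:11-08:32, 09:16-11:36

Merge the first list: 05:11-11:36.
05:11-11:36 meets the second set on 05:11-08:32, 09:16-11:36.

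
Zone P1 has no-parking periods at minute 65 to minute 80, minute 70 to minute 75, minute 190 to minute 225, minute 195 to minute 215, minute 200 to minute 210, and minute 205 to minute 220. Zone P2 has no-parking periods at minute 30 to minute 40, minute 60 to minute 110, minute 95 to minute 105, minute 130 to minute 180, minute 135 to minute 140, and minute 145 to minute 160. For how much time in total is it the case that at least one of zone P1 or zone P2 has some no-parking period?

145 minutes

First set merges to minute 65 to minute 80, minute 190 to minute 225.
Second set merges to minute 30 to minute 40, minute 60 to minute 110, minute 130 to minute 180.
A ∪ B = minute 30 to minute 40, minute 60 to minute 110, minute 130 to minute 180, minute 190 to minute 225.
Total: 10 minutes + 50 minutes + 50 minutes + 35 minutes = 145 minutes.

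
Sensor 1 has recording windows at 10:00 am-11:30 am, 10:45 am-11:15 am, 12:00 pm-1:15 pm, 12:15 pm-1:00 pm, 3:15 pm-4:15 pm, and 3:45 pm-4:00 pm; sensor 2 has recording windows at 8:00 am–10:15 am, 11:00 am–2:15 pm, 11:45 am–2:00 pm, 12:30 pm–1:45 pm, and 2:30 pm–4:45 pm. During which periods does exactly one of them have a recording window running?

8:00 am-10:00 am, 10:15 am-11:00 am, 11:30 am-12:00 pm, 1:15 pm-2:15 pm, 2:30 pm-3:15 pm, 4:15 pm-4:45 pm

A, merged: 10:00 am-11:30 am, 12:00 pm-1:15 pm, 3:15 pm-4:15 pm.
B, merged: 8:00 am-10:15 am, 11:00 am-2:15 pm, 2:30 pm-4:45 pm.
A \ B = 10:15 am-11:00 am.
B \ A = 8:00 am-10:00 am, 11:30 am-12:00 pm, 1:15 pm-2:15 pm, 2:30 pm-3:15 pm, 4:15 pm-4:45 pm.
Union of the two gives the symmetric difference.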